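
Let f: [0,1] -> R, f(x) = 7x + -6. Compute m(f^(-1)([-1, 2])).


f^(-1)([-1, 2]) = {x : -1 <= 7x + -6 <= 2}
Solving: (-1 - -6)/7 <= x <= (2 - -6)/7
= [0.714286, 1.142857]
Intersecting with [0,1]: [0.714286, 1]
Measure = 1 - 0.714286 = 0.285714


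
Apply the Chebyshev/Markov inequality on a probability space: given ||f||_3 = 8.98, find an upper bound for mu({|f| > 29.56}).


Chebyshev/Markov inequality: mu(|f| > eps) <= (||f||_p / eps)^p
Step 1: ||f||_3 / eps = 8.98 / 29.56 = 0.303789
Step 2: Raise to power p = 3:
  (0.303789)^3 = 0.028036
Step 3: Therefore mu(|f| > 29.56) <= 0.028036


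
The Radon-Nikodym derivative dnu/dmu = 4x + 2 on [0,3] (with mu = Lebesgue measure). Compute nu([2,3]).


nu(A) = integral_A (dnu/dmu) dmu = integral_2^3 (4x + 2) dx
Step 1: Antiderivative F(x) = (4/2)x^2 + 2x
Step 2: F(3) = (4/2)*3^2 + 2*3 = 18 + 6 = 24
Step 3: F(2) = (4/2)*2^2 + 2*2 = 8 + 4 = 12
Step 4: nu([2,3]) = F(3) - F(2) = 24 - 12 = 12


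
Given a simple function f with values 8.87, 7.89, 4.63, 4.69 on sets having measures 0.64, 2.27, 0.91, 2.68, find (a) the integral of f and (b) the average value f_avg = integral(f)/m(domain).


Step 1: Integral = sum(value_i * measure_i)
= 8.87*0.64 + 7.89*2.27 + 4.63*0.91 + 4.69*2.68
= 5.6768 + 17.9103 + 4.2133 + 12.5692
= 40.3696
Step 2: Total measure of domain = 0.64 + 2.27 + 0.91 + 2.68 = 6.5
Step 3: Average value = 40.3696 / 6.5 = 6.210708


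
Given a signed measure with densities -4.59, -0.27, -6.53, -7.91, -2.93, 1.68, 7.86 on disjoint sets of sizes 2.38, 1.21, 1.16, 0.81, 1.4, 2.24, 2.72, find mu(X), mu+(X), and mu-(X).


Step 1: Compute signed measure on each set:
  Set 1: -4.59 * 2.38 = -10.9242
  Set 2: -0.27 * 1.21 = -0.3267
  Set 3: -6.53 * 1.16 = -7.5748
  Set 4: -7.91 * 0.81 = -6.4071
  Set 5: -2.93 * 1.4 = -4.102
  Set 6: 1.68 * 2.24 = 3.7632
  Set 7: 7.86 * 2.72 = 21.3792
Step 2: Total signed measure = (-10.9242) + (-0.3267) + (-7.5748) + (-6.4071) + (-4.102) + (3.7632) + (21.3792)
     = -4.1924
Step 3: Positive part mu+(X) = sum of positive contributions = 25.1424
Step 4: Negative part mu-(X) = |sum of negative contributions| = 29.3348


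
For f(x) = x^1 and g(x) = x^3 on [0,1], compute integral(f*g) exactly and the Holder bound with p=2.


Step 1: Exact integral of f*g = integral(x^4, 0, 1) = 1/5
     = 0.2
Step 2: Holder bound with p=2, q=2:
  ||f||_p = (integral x^2 dx)^(1/2) = (1/3)^(1/2) = 0.57735
  ||g||_q = (integral x^6 dx)^(1/2) = (1/7)^(1/2) = 0.377964
Step 3: Holder bound = ||f||_p * ||g||_q = 0.57735 * 0.377964 = 0.218218
Verification: 0.2 <= 0.218218 (Holder holds)


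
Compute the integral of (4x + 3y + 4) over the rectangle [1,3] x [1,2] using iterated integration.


By Fubini, integrate in x first, then y.
Step 1: Fix y, integrate over x in [1,3]:
  integral(4x + 3y + 4, x=1..3)
  = 4*(3^2 - 1^2)/2 + (3y + 4)*(3 - 1)
  = 16 + (3y + 4)*2
  = 16 + 6y + 8
  = 24 + 6y
Step 2: Integrate over y in [1,2]:
  integral(24 + 6y, y=1..2)
  = 24*1 + 6*(2^2 - 1^2)/2
  = 24 + 9
  = 33


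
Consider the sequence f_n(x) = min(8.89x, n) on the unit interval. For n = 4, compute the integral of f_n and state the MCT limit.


f(x) = 8.89x on [0,1]; f_n(x) = min(8.89x, n). At n = 4:
Step 1: f(x) reaches 4 at x = 4/8.89 = 0.449944
Step 2: integral(f_4) = integral(8.89x, 0, 0.449944) + integral(4, 0.449944, 1)
       = 8.89*0.449944^2/2 + 4*(1 - 0.449944)
       = 0.899888 + 2.200225
       = 3.100112
Step 3: As n -> infinity, f_n increases to f, so by MCT integral(f_n) -> integral(f) = 8.89/2 = 4.445.
Convergence: integral(f_4) = 3.100112 -> 4.445 as n -> infinity


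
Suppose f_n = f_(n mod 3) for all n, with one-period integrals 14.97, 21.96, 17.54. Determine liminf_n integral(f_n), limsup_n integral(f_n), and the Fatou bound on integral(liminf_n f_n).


The sequence (integral(f_n)) is periodic with period 3, repeating the values 14.97, 21.96, 17.54 indefinitely.
Step 1: For a periodic sequence, every tail (a_m, a_(m+1), ...) contains all 3 period values infinitely often.
Step 2: Hence inf of every tail = min of the period values = min(14.97, 21.96, 17.54) = 14.97.
        liminf_n integral(f_n) = sup over m of (inf of tail from m) = 14.97.
Step 3: Similarly sup of every tail = max of the period values = 21.96.
        limsup_n integral(f_n) = 21.96.
Step 4: Fatou's lemma: integral(liminf_n f_n) <= liminf_n integral(f_n) = 14.97.
        So the integral of the pointwise liminf is at most 14.97.


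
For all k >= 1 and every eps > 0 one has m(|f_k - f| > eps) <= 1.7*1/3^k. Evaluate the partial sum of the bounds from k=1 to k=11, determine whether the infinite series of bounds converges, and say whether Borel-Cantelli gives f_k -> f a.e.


Step 1: List the terms 1.7*1/3^k for k = 1 to 11:
  k=1: 0.566667
  k=2: 0.188889
  k=3: 0.062963
  k=4: 0.020988
  k=5: 0.006996
  k=6: 0.002332
  k=7: 7.773205e-04
  k=8: 2.591068e-04
  k=9: 8.636895e-05
  k=10: 2.878965e-05
  k=11: 9.596550e-06
Step 2: Partial sum = 0.566667 + 0.188889 + 0.062963 + 0.020988 + 0.006996 + 0.002332 + 7.773205e-04 + 2.591068e-04 + 8.636895e-05 + 2.878965e-05 + 9.596550e-06
     = 0.849995
Step 3: The full series sum_(k>=1) 1.7*1/3^k converges (geometric series with ratio 1/3 < 1; a constant multiple of a convergent series converges).
Step 4: Fix eps > 0. Since sum_k m(|f_k - f| > eps) < infinity, the Borel-Cantelli lemma gives
        m(limsup_k {|f_k - f| > eps}) = 0, i.e. for a.e. x, |f_k(x) - f(x)| <= eps for all large k.
        Applying this with eps = 1/j for j = 1, 2, ... and intersecting the countably many full-measure sets,
        for a.e. x we get limsup_k |f_k(x) - f(x)| <= 1/j for every j, hence f_k -> f almost everywhere.
Conclusion: series converges; Borel-Cantelli yields f_k -> f a.e.


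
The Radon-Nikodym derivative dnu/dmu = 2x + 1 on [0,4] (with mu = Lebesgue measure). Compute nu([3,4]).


nu(A) = integral_A (dnu/dmu) dmu = integral_3^4 (2x + 1) dx
Step 1: Antiderivative F(x) = (2/2)x^2 + 1x
Step 2: F(4) = (2/2)*4^2 + 1*4 = 16 + 4 = 20
Step 3: F(3) = (2/2)*3^2 + 1*3 = 9 + 3 = 12
Step 4: nu([3,4]) = F(4) - F(3) = 20 - 12 = 8


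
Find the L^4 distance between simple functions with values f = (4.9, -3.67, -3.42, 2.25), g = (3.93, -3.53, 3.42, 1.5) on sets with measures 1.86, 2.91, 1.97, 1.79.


Step 1: Compute differences f_i - g_i:
  4.9 - 3.93 = 0.97
  -3.67 - -3.53 = -0.14
  -3.42 - 3.42 = -6.84
  2.25 - 1.5 = 0.75
Step 2: Compute |diff|^4 * measure for each set:
  |0.97|^4 * 1.86 = 0.885293 * 1.86 = 1.646645
  |-0.14|^4 * 2.91 = 3.841600e-04 * 2.91 = 0.001118
  |-6.84|^4 * 1.97 = 2188.892367 * 1.97 = 4312.117964
  |0.75|^4 * 1.79 = 0.316406 * 1.79 = 0.566367
Step 3: Sum = 4314.332093
Step 4: ||f-g||_4 = (4314.332093)^(1/4) = 8.10454


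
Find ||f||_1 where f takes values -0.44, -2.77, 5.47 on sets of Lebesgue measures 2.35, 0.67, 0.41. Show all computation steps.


Step 1: Compute |f_i|^1 for each value:
  |-0.44|^1 = 0.44
  |-2.77|^1 = 2.77
  |5.47|^1 = 5.47
Step 2: Multiply by measures and sum:
  0.44 * 2.35 = 1.034
  2.77 * 0.67 = 1.8559
  5.47 * 0.41 = 2.2427
Sum = 1.034 + 1.8559 + 2.2427 = 5.1326
Step 3: Take the p-th root:
||f||_1 = (5.1326)^(1/1) = 5.1326


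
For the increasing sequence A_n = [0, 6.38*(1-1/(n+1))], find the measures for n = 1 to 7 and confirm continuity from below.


By continuity of measure from below: if A_n increases to A, then m(A_n) -> m(A).
Here A = [0, 6.38], so m(A) = 6.38
Step 1: a_1 = 6.38*(1 - 1/2) = 3.19, m(A_1) = 3.19
Step 2: a_2 = 6.38*(1 - 1/3) = 4.2533, m(A_2) = 4.2533
Step 3: a_3 = 6.38*(1 - 1/4) = 4.785, m(A_3) = 4.785
Step 4: a_4 = 6.38*(1 - 1/5) = 5.104, m(A_4) = 5.104
Step 5: a_5 = 6.38*(1 - 1/6) = 5.3167, m(A_5) = 5.3167
Step 6: a_6 = 6.38*(1 - 1/7) = 5.4686, m(A_6) = 5.4686
Step 7: a_7 = 6.38*(1 - 1/8) = 5.5825, m(A_7) = 5.5825
Limit: m(A_n) -> m([0,6.38]) = 6.38


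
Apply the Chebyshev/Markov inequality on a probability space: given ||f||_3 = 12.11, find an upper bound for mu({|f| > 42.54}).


Chebyshev/Markov inequality: mu(|f| > eps) <= (||f||_p / eps)^p
Step 1: ||f||_3 / eps = 12.11 / 42.54 = 0.284673
Step 2: Raise to power p = 3:
  (0.284673)^3 = 0.02307
Step 3: Therefore mu(|f| > 42.54) <= 0.02307


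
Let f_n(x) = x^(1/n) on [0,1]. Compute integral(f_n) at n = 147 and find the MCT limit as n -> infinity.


At n = 147: f_147(x) = x^(1/147).
Step 1: integral(x^(1/147), 0, 1) = [x^(1/147+1) / (1/147+1)] from 0 to 1
     = 1 / (1/147 + 1) = 1 / ((147+1)/147) = 147/(147+1)
     = 147/148 = 0.993243
Step 2: As n -> infinity, f_n(x) = x^(1/n) -> 1 for x in (0,1], and f_n is increasing in n.
By MCT, lim_n integral(f_n) = integral(lim_n f_n) = integral(1, 0, 1) = 1.
Step 3: Verify convergence: 147/148 = 0.993243 -> 1


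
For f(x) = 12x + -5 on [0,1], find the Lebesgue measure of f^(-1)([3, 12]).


f^(-1)([3, 12]) = {x : 3 <= 12x + -5 <= 12}
Solving: (3 - -5)/12 <= x <= (12 - -5)/12
= [0.666667, 1.416667]
Intersecting with [0,1]: [0.666667, 1]
Measure = 1 - 0.666667 = 0.333333


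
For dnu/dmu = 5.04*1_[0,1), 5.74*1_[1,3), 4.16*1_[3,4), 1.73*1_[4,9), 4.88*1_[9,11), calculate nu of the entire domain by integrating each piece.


Integrate each piece of the Radon-Nikodym derivative:
Step 1: integral_0^1 5.04 dx = 5.04*(1-0) = 5.04*1 = 5.04
Step 2: integral_1^3 5.74 dx = 5.74*(3-1) = 5.74*2 = 11.48
Step 3: integral_3^4 4.16 dx = 4.16*(4-3) = 4.16*1 = 4.16
Step 4: integral_4^9 1.73 dx = 1.73*(9-4) = 1.73*5 = 8.65
Step 5: integral_9^11 4.88 dx = 4.88*(11-9) = 4.88*2 = 9.76
Total: 5.04 + 11.48 + 4.16 + 8.65 + 9.76 = 39.09


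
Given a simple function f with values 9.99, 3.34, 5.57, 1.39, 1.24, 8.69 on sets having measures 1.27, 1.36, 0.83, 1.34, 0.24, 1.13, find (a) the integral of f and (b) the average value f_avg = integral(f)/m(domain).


Step 1: Integral = sum(value_i * measure_i)
= 9.99*1.27 + 3.34*1.36 + 5.57*0.83 + 1.39*1.34 + 1.24*0.24 + 8.69*1.13
= 12.6873 + 4.5424 + 4.6231 + 1.8626 + 0.2976 + 9.8197
= 33.8327
Step 2: Total measure of domain = 1.27 + 1.36 + 0.83 + 1.34 + 0.24 + 1.13 = 6.17
Step 3: Average value = 33.8327 / 6.17 = 5.48342


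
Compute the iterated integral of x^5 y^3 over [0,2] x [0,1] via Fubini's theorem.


By Fubini's theorem, the double integral factors as a product of single integrals:
Step 1: integral_0^2 x^5 dx = [x^6/6] from 0 to 2
     = 2^6/6 = 10.666667
Step 2: integral_0^1 y^3 dy = [y^4/4] from 0 to 1
     = 1^4/4 = 0.25
Step 3: Double integral = 10.666667 * 0.25 = 2.666667


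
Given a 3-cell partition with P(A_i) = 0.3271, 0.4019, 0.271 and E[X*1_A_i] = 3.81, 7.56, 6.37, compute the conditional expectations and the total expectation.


For each cell A_i: E[X|A_i] = E[X*1_A_i] / P(A_i)
Step 1: E[X|A_1] = 3.81 / 0.3271 = 11.647814
Step 2: E[X|A_2] = 7.56 / 0.4019 = 18.810649
Step 3: E[X|A_3] = 6.37 / 0.271 = 23.505535
Verification: E[X] = sum E[X*1_A_i] = 3.81 + 7.56 + 6.37 = 17.74


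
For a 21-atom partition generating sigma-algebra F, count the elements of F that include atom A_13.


Each element of F is a union of some subset S of the 21 atoms.
The element contains A_13 iff A_13 is in S.
So we count subsets S of {A_1,...,A_21} with A_13 in S: choose freely among the other 20 atoms.
Count = 2^(21-1) = 2^20 = 1048576.


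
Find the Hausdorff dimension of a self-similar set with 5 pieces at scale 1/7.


For a self-similar set with N copies scaled by 1/r:
dim_H = log(N)/log(r) = log(5)/log(7)
= 1.609438/1.94591
= 0.827087


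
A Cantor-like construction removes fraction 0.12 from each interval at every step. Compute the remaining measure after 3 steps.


Step 1: At each step, fraction remaining = 1 - 0.12 = 0.88
Step 2: After 3 steps, measure = (0.88)^3
Step 3: Computing the power step by step:
  After step 1: 0.88
  After step 2: 0.7744
  After step 3: 0.681472
Result = 0.681472


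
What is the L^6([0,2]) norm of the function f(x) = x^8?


Step 1: ||f||_6 = (integral_0^2 |x^8|^6 dx)^(1/6)
     = (integral_0^2 x^48 dx)^(1/6)
Step 2: integral_0^2 x^48 dx = [x^49/(49)] from 0 to 2 = 2^49/49
     = 562949953421312/49 = 1.148877e+13
Step 3: ||f||_6 = (1.148877e+13)^(1/6) = 150.214648


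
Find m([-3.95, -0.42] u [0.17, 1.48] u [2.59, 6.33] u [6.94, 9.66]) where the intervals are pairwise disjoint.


For pairwise disjoint intervals, m(union) = sum of lengths.
= (-0.42 - -3.95) + (1.48 - 0.17) + (6.33 - 2.59) + (9.66 - 6.94)
= 3.53 + 1.31 + 3.74 + 2.72
= 11.3


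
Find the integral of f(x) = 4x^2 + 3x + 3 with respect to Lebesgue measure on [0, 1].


The Lebesgue integral of a Riemann-integrable function agrees with the Riemann integral.
Antiderivative F(x) = (4/3)x^3 + (3/2)x^2 + 3x
F(1) = (4/3)*1^3 + (3/2)*1^2 + 3*1
     = (4/3)*1 + (3/2)*1 + 3*1
     = 1.333333 + 1.5 + 3
     = 5.833333
F(0) = 0.0
Integral = F(1) - F(0) = 5.833333 - 0.0 = 5.833333


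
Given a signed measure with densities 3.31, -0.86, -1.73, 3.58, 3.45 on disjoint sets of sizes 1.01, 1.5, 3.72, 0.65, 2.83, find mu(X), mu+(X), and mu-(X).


Step 1: Compute signed measure on each set:
  Set 1: 3.31 * 1.01 = 3.3431
  Set 2: -0.86 * 1.5 = -1.29
  Set 3: -1.73 * 3.72 = -6.4356
  Set 4: 3.58 * 0.65 = 2.327
  Set 5: 3.45 * 2.83 = 9.7635
Step 2: Total signed measure = (3.3431) + (-1.29) + (-6.4356) + (2.327) + (9.7635)
     = 7.708
Step 3: Positive part mu+(X) = sum of positive contributions = 15.4336
Step 4: Negative part mu-(X) = |sum of negative contributions| = 7.7256


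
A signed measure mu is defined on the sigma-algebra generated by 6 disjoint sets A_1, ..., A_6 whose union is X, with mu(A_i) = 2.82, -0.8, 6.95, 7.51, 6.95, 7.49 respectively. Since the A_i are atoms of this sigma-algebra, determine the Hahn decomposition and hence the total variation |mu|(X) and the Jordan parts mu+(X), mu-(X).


Step 1: Every measurable set is a union of atoms (the cells / points), so a Hahn decomposition is
  obtained by grouping atoms by sign: P = union of atoms with mu > 0, N = union of the remaining atoms.
  Atoms in P (indices): 1, 3, 4, 5, 6;  atoms in N (indices): 2
  Positive values: 2.82, 6.95, 7.51, 6.95, 7.49
  Negative values: -0.8
Step 2: mu+(X) = mu(P) = sum of positive atom values = 31.72
Step 3: mu-(X) = -mu(N) = sum of |negative atom values| = 0.8
Step 4: |mu|(X) = mu+(X) + mu-(X) = 31.72 + 0.8 = 32.52


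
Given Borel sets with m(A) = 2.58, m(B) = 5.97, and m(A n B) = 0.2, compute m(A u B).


By inclusion-exclusion: m(A u B) = m(A) + m(B) - m(A n B)
= 2.58 + 5.97 - 0.2
= 8.35


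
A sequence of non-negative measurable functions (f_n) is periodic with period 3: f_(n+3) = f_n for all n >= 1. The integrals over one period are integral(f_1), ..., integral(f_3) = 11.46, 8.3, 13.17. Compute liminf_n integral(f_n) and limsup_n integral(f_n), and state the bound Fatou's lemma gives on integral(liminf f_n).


The sequence (integral(f_n)) is periodic with period 3, repeating the values 11.46, 8.3, 13.17 indefinitely.
Step 1: For a periodic sequence, every tail (a_m, a_(m+1), ...) contains all 3 period values infinitely often.
Step 2: Hence inf of every tail = min of the period values = min(11.46, 8.3, 13.17) = 8.3.
        liminf_n integral(f_n) = sup over m of (inf of tail from m) = 8.3.
Step 3: Similarly sup of every tail = max of the period values = 13.17.
        limsup_n integral(f_n) = 13.17.
Step 4: Fatou's lemma: integral(liminf_n f_n) <= liminf_n integral(f_n) = 8.3.
        So the integral of the pointwise liminf is at most 8.3.


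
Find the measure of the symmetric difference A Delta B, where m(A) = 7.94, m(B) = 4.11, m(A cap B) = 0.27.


m(A Delta B) = m(A) + m(B) - 2*m(A n B)
= 7.94 + 4.11 - 2*0.27
= 7.94 + 4.11 - 0.54
= 11.51


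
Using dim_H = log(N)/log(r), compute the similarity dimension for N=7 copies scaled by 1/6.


For a self-similar set with N copies scaled by 1/r:
dim_H = log(N)/log(r) = log(7)/log(6)
= 1.94591/1.791759
= 1.086033


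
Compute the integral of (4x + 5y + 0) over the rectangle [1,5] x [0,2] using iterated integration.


By Fubini, integrate in x first, then y.
Step 1: Fix y, integrate over x in [1,5]:
  integral(4x + 5y + 0, x=1..5)
  = 4*(5^2 - 1^2)/2 + (5y + 0)*(5 - 1)
  = 48 + (5y + 0)*4
  = 48 + 20y + 0
  = 48 + 20y
Step 2: Integrate over y in [0,2]:
  integral(48 + 20y, y=0..2)
  = 48*2 + 20*(2^2 - 0^2)/2
  = 96 + 40
  = 136


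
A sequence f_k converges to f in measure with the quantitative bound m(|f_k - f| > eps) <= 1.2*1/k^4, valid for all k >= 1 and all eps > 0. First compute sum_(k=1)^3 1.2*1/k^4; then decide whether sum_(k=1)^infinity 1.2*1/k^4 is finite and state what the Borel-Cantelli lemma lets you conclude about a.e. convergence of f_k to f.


Step 1: List the terms 1.2*1/k^4 for k = 1 to 3:
  k=1: 1.2
  k=2: 0.075
  k=3: 0.014815
Step 2: Partial sum = 1.2 + 0.075 + 0.014815
     = 1.289815
Step 3: The full series sum_(k>=1) 1.2*1/k^4 converges (p-series with p = 4 > 1; a constant multiple of a convergent series converges).
Step 4: Fix eps > 0. Since sum_k m(|f_k - f| > eps) < infinity, the Borel-Cantelli lemma gives
        m(limsup_k {|f_k - f| > eps}) = 0, i.e. for a.e. x, |f_k(x) - f(x)| <= eps for all large k.
        Applying this with eps = 1/j for j = 1, 2, ... and intersecting the countably many full-measure sets,
        for a.e. x we get limsup_k |f_k(x) - f(x)| <= 1/j for every j, hence f_k -> f almost everywhere.
Conclusion: series converges; Borel-Cantelli yields f_k -> f a.e.


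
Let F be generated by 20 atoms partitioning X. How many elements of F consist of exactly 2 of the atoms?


Each element of F is a union of some subset of the 20 atoms.
Elements that are unions of exactly 2 atoms correspond to 2-element subsets of the 20 atoms.
Count = C(20, 2) = 20! / (2! * 18!) = 190.


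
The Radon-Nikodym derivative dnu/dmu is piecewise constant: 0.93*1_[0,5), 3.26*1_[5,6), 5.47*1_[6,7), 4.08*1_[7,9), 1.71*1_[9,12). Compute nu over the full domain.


Integrate each piece of the Radon-Nikodym derivative:
Step 1: integral_0^5 0.93 dx = 0.93*(5-0) = 0.93*5 = 4.65
Step 2: integral_5^6 3.26 dx = 3.26*(6-5) = 3.26*1 = 3.26
Step 3: integral_6^7 5.47 dx = 5.47*(7-6) = 5.47*1 = 5.47
Step 4: integral_7^9 4.08 dx = 4.08*(9-7) = 4.08*2 = 8.16
Step 5: integral_9^12 1.71 dx = 1.71*(12-9) = 1.71*3 = 5.13
Total: 4.65 + 3.26 + 5.47 + 8.16 + 5.13 = 26.67


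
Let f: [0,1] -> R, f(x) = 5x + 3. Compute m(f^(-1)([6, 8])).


f^(-1)([6, 8]) = {x : 6 <= 5x + 3 <= 8}
Solving: (6 - 3)/5 <= x <= (8 - 3)/5
= [0.6, 1]
Intersecting with [0,1]: [0.6, 1]
Measure = 1 - 0.6 = 0.4


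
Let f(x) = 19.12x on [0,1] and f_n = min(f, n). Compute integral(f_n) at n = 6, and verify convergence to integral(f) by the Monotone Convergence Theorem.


f(x) = 19.12x on [0,1]; f_n(x) = min(19.12x, n). At n = 6:
Step 1: f(x) reaches 6 at x = 6/19.12 = 0.313808
Step 2: integral(f_6) = integral(19.12x, 0, 0.313808) + integral(6, 0.313808, 1)
       = 19.12*0.313808^2/2 + 6*(1 - 0.313808)
       = 0.941423 + 4.117155
       = 5.058577
Step 3: As n -> infinity, f_n increases to f, so by MCT integral(f_n) -> integral(f) = 19.12/2 = 9.56.
Convergence: integral(f_6) = 5.058577 -> 9.56 as n -> infinity


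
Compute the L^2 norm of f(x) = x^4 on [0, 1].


Step 1: ||f||_2 = (integral_0^1 |x^4|^2 dx)^(1/2)
     = (integral_0^1 x^8 dx)^(1/2)
Step 2: integral_0^1 x^8 dx = [x^9/(9)] from 0 to 1 = 1^9/9
     = 1/9 = 0.111111
Step 3: ||f||_2 = (0.111111)^(1/2) = 0.333333


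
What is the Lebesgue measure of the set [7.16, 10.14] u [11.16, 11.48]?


For pairwise disjoint intervals, m(union) = sum of lengths.
= (10.14 - 7.16) + (11.48 - 11.16)
= 2.98 + 0.32
= 3.3


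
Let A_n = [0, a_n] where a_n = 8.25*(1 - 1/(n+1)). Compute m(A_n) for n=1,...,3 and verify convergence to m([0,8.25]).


By continuity of measure from below: if A_n increases to A, then m(A_n) -> m(A).
Here A = [0, 8.25], so m(A) = 8.25
Step 1: a_1 = 8.25*(1 - 1/2) = 4.125, m(A_1) = 4.125
Step 2: a_2 = 8.25*(1 - 1/3) = 5.5, m(A_2) = 5.5
Step 3: a_3 = 8.25*(1 - 1/4) = 6.1875, m(A_3) = 6.1875
Limit: m(A_n) -> m([0,8.25]) = 8.25


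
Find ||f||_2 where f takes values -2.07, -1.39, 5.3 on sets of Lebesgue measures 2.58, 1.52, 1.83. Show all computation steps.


Step 1: Compute |f_i|^2 for each value:
  |-2.07|^2 = 4.2849
  |-1.39|^2 = 1.9321
  |5.3|^2 = 28.09
Step 2: Multiply by measures and sum:
  4.2849 * 2.58 = 11.055042
  1.9321 * 1.52 = 2.936792
  28.09 * 1.83 = 51.4047
Sum = 11.055042 + 2.936792 + 51.4047 = 65.396534
Step 3: Take the p-th root:
||f||_2 = (65.396534)^(1/2) = 8.086812


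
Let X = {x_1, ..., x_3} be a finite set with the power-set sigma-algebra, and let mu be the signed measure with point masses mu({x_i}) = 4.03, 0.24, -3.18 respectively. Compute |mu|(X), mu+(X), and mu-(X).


Step 1: Every measurable set is a union of atoms (the cells / points), so a Hahn decomposition is
  obtained by grouping atoms by sign: P = union of atoms with mu > 0, N = union of the remaining atoms.
  Atoms in P (indices): 1, 2;  atoms in N (indices): 3
  Positive values: 4.03, 0.24
  Negative values: -3.18
Step 2: mu+(X) = mu(P) = sum of positive atom values = 4.27
Step 3: mu-(X) = -mu(N) = sum of |negative atom values| = 3.18
Step 4: |mu|(X) = mu+(X) + mu-(X) = 4.27 + 3.18 = 7.45


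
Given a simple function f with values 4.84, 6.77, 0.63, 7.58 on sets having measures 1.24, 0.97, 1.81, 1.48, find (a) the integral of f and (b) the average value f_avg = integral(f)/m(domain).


Step 1: Integral = sum(value_i * measure_i)
= 4.84*1.24 + 6.77*0.97 + 0.63*1.81 + 7.58*1.48
= 6.0016 + 6.5669 + 1.1403 + 11.2184
= 24.9272
Step 2: Total measure of domain = 1.24 + 0.97 + 1.81 + 1.48 = 5.5
Step 3: Average value = 24.9272 / 5.5 = 4.532218


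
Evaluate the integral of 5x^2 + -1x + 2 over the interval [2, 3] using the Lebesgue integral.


The Lebesgue integral of a Riemann-integrable function agrees with the Riemann integral.
Antiderivative F(x) = (5/3)x^3 + (-1/2)x^2 + 2x
F(3) = (5/3)*3^3 + (-1/2)*3^2 + 2*3
     = (5/3)*27 + (-1/2)*9 + 2*3
     = 45 + -4.5 + 6
     = 46.5
F(2) = 15.333333
Integral = F(3) - F(2) = 46.5 - 15.333333 = 31.166667


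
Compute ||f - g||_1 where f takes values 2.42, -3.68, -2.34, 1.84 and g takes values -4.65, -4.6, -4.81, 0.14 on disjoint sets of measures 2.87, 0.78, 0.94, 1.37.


Step 1: Compute differences f_i - g_i:
  2.42 - -4.65 = 7.07
  -3.68 - -4.6 = 0.92
  -2.34 - -4.81 = 2.47
  1.84 - 0.14 = 1.7
Step 2: Compute |diff|^1 * measure for each set:
  |7.07|^1 * 2.87 = 7.07 * 2.87 = 20.2909
  |0.92|^1 * 0.78 = 0.92 * 0.78 = 0.7176
  |2.47|^1 * 0.94 = 2.47 * 0.94 = 2.3218
  |1.7|^1 * 1.37 = 1.7 * 1.37 = 2.329
Step 3: Sum = 25.6593
Step 4: ||f-g||_1 = (25.6593)^(1/1) = 25.6593


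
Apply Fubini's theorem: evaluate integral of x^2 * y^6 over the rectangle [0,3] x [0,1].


By Fubini's theorem, the double integral factors as a product of single integrals:
Step 1: integral_0^3 x^2 dx = [x^3/3] from 0 to 3
     = 3^3/3 = 9
Step 2: integral_0^1 y^6 dy = [y^7/7] from 0 to 1
     = 1^7/7 = 0.142857
Step 3: Double integral = 9 * 0.142857 = 1.285714


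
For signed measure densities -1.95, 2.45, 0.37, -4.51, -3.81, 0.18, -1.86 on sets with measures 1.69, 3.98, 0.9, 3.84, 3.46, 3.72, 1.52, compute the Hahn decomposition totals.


Step 1: Compute signed measure on each set:
  Set 1: -1.95 * 1.69 = -3.2955
  Set 2: 2.45 * 3.98 = 9.751
  Set 3: 0.37 * 0.9 = 0.333
  Set 4: -4.51 * 3.84 = -17.3184
  Set 5: -3.81 * 3.46 = -13.1826
  Set 6: 0.18 * 3.72 = 0.6696
  Set 7: -1.86 * 1.52 = -2.8272
Step 2: Total signed measure = (-3.2955) + (9.751) + (0.333) + (-17.3184) + (-13.1826) + (0.6696) + (-2.8272)
     = -25.8701
Step 3: Positive part mu+(X) = sum of positive contributions = 10.7536
Step 4: Negative part mu-(X) = |sum of negative contributions| = 36.6237


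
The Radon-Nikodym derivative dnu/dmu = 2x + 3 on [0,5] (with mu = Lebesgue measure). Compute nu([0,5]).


nu(A) = integral_A (dnu/dmu) dmu = integral_0^5 (2x + 3) dx
Step 1: Antiderivative F(x) = (2/2)x^2 + 3x
Step 2: F(5) = (2/2)*5^2 + 3*5 = 25 + 15 = 40
Step 3: F(0) = (2/2)*0^2 + 3*0 = 0.0 + 0 = 0.0
Step 4: nu([0,5]) = F(5) - F(0) = 40 - 0.0 = 40


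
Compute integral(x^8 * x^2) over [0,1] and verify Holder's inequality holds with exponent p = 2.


Step 1: Exact integral of f*g = integral(x^10, 0, 1) = 1/11
     = 0.090909
Step 2: Holder bound with p=2, q=2:
  ||f||_p = (integral x^16 dx)^(1/2) = (1/17)^(1/2) = 0.242536
  ||g||_q = (integral x^4 dx)^(1/2) = (1/5)^(1/2) = 0.447214
Step 3: Holder bound = ||f||_p * ||g||_q = 0.242536 * 0.447214 = 0.108465
Verification: 0.090909 <= 0.108465 (Holder holds)


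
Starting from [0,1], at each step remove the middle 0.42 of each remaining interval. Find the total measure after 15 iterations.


Step 1: At each step, fraction remaining = 1 - 0.42 = 0.58
Step 2: After 15 steps, measure = (0.58)^15
Result = 2.827613e-04


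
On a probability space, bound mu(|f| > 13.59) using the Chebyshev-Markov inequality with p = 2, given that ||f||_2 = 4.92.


Chebyshev/Markov inequality: mu(|f| > eps) <= (||f||_p / eps)^p
Step 1: ||f||_2 / eps = 4.92 / 13.59 = 0.362031
Step 2: Raise to power p = 2:
  (0.362031)^2 = 0.131066
Step 3: Therefore mu(|f| > 13.59) <= 0.131066


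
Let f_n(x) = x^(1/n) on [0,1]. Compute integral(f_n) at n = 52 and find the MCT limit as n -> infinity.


At n = 52: f_52(x) = x^(1/52).
Step 1: integral(x^(1/52), 0, 1) = [x^(1/52+1) / (1/52+1)] from 0 to 1
     = 1 / (1/52 + 1) = 1 / ((52+1)/52) = 52/(52+1)
     = 52/53 = 0.981132
Step 2: As n -> infinity, f_n(x) = x^(1/n) -> 1 for x in (0,1], and f_n is increasing in n.
By MCT, lim_n integral(f_n) = integral(lim_n f_n) = integral(1, 0, 1) = 1.
Step 3: Verify convergence: 52/53 = 0.981132 -> 1


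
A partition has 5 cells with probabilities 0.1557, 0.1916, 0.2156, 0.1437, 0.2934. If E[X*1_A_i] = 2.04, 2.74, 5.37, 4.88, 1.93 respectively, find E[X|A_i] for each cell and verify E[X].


For each cell A_i: E[X|A_i] = E[X*1_A_i] / P(A_i)
Step 1: E[X|A_1] = 2.04 / 0.1557 = 13.102119
Step 2: E[X|A_2] = 2.74 / 0.1916 = 14.300626
Step 3: E[X|A_3] = 5.37 / 0.2156 = 24.907236
Step 4: E[X|A_4] = 4.88 / 0.1437 = 33.959638
Step 5: E[X|A_5] = 1.93 / 0.2934 = 6.57805
Verification: E[X] = sum E[X*1_A_i] = 2.04 + 2.74 + 5.37 + 4.88 + 1.93 = 16.96


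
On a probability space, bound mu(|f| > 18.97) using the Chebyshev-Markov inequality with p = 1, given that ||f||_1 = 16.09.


Chebyshev/Markov inequality: mu(|f| > eps) <= (||f||_p / eps)^p
Step 1: ||f||_1 / eps = 16.09 / 18.97 = 0.848181
Step 2: Raise to power p = 1:
  (0.848181)^1 = 0.848181
Step 3: Therefore mu(|f| > 18.97) <= 0.848181


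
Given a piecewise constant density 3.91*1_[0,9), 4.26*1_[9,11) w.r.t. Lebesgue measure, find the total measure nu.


Integrate each piece of the Radon-Nikodym derivative:
Step 1: integral_0^9 3.91 dx = 3.91*(9-0) = 3.91*9 = 35.19
Step 2: integral_9^11 4.26 dx = 4.26*(11-9) = 4.26*2 = 8.52
Total: 35.19 + 8.52 = 43.71


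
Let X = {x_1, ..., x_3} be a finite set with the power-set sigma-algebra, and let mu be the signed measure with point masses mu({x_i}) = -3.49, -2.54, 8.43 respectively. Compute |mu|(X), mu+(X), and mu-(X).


Step 1: Every measurable set is a union of atoms (the cells / points), so a Hahn decomposition is
  obtained by grouping atoms by sign: P = union of atoms with mu > 0, N = union of the remaining atoms.
  Atoms in P (indices): 3;  atoms in N (indices): 1, 2
  Positive values: 8.43
  Negative values: -3.49, -2.54
Step 2: mu+(X) = mu(P) = sum of positive atom values = 8.43
Step 3: mu-(X) = -mu(N) = sum of |negative atom values| = 6.03
Step 4: |mu|(X) = mu+(X) + mu-(X) = 8.43 + 6.03 = 14.46


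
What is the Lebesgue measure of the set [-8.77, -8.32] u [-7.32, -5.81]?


For pairwise disjoint intervals, m(union) = sum of lengths.
= (-8.32 - -8.77) + (-5.81 - -7.32)
= 0.45 + 1.51
= 1.96


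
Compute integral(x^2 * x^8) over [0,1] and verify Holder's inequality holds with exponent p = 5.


Step 1: Exact integral of f*g = integral(x^10, 0, 1) = 1/11
     = 0.090909
Step 2: Holder bound with p=5, q=1.25:
  ||f||_p = (integral x^10 dx)^(1/5) = (1/11)^(1/5) = 0.619044
  ||g||_q = (integral x^10 dx)^(1/1.25) = (1/11)^(1/1.25) = 0.146854
Step 3: Holder bound = ||f||_p * ||g||_q = 0.619044 * 0.146854 = 0.090909
Verification: 0.090909 <= 0.090909 (Holder holds)


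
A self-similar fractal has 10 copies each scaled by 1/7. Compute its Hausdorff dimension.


For a self-similar set with N copies scaled by 1/r:
dim_H = log(N)/log(r) = log(10)/log(7)
= 2.302585/1.94591
= 1.183295


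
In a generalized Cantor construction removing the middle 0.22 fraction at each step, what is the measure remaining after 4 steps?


Step 1: At each step, fraction remaining = 1 - 0.22 = 0.78
Step 2: After 4 steps, measure = (0.78)^4
Step 3: Computing the power step by step:
  After step 1: 0.78
  After step 2: 0.6084
  After step 3: 0.474552
  After step 4: 0.370151
Result = 0.370151


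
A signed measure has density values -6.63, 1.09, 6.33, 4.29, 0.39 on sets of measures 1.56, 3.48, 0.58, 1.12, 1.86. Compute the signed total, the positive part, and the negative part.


Step 1: Compute signed measure on each set:
  Set 1: -6.63 * 1.56 = -10.3428
  Set 2: 1.09 * 3.48 = 3.7932
  Set 3: 6.33 * 0.58 = 3.6714
  Set 4: 4.29 * 1.12 = 4.8048
  Set 5: 0.39 * 1.86 = 0.7254
Step 2: Total signed measure = (-10.3428) + (3.7932) + (3.6714) + (4.8048) + (0.7254)
     = 2.652
Step 3: Positive part mu+(X) = sum of positive contributions = 12.9948
Step 4: Negative part mu-(X) = |sum of negative contributions| = 10.3428


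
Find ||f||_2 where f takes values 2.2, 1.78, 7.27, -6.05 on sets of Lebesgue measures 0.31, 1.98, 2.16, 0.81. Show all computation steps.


Step 1: Compute |f_i|^2 for each value:
  |2.2|^2 = 4.84
  |1.78|^2 = 3.1684
  |7.27|^2 = 52.8529
  |-6.05|^2 = 36.6025
Step 2: Multiply by measures and sum:
  4.84 * 0.31 = 1.5004
  3.1684 * 1.98 = 6.273432
  52.8529 * 2.16 = 114.162264
  36.6025 * 0.81 = 29.648025
Sum = 1.5004 + 6.273432 + 114.162264 + 29.648025 = 151.584121
Step 3: Take the p-th root:
||f||_2 = (151.584121)^(1/2) = 12.31195


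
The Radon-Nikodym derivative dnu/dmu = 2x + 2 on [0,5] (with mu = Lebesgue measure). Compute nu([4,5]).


nu(A) = integral_A (dnu/dmu) dmu = integral_4^5 (2x + 2) dx
Step 1: Antiderivative F(x) = (2/2)x^2 + 2x
Step 2: F(5) = (2/2)*5^2 + 2*5 = 25 + 10 = 35
Step 3: F(4) = (2/2)*4^2 + 2*4 = 16 + 8 = 24
Step 4: nu([4,5]) = F(5) - F(4) = 35 - 24 = 11


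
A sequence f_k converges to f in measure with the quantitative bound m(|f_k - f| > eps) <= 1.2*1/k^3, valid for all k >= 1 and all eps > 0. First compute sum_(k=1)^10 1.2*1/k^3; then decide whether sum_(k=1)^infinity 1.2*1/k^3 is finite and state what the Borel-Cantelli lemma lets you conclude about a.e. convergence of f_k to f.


Step 1: List the terms 1.2*1/k^3 for k = 1 to 10:
  k=1: 1.2
  k=2: 0.15
  k=3: 0.044444
  k=4: 0.01875
  k=5: 0.0096
  k=6: 0.005556
  k=7: 0.003499
  k=8: 0.002344
  k=9: 0.001646
  k=10: 0.0012
Step 2: Partial sum = 1.2 + 0.15 + 0.044444 + 0.01875 + 0.0096 + 0.005556 + 0.003499 + 0.002344 + 0.001646 + 0.0012
     = 1.437038
Step 3: The full series sum_(k>=1) 1.2*1/k^3 converges (p-series with p = 3 > 1; a constant multiple of a convergent series converges).
Step 4: Fix eps > 0. Since sum_k m(|f_k - f| > eps) < infinity, the Borel-Cantelli lemma gives
        m(limsup_k {|f_k - f| > eps}) = 0, i.e. for a.e. x, |f_k(x) - f(x)| <= eps for all large k.
        Applying this with eps = 1/j for j = 1, 2, ... and intersecting the countably many full-measure sets,
        for a.e. x we get limsup_k |f_k(x) - f(x)| <= 1/j for every j, hence f_k -> f almost everywhere.
Conclusion: series converges; Borel-Cantelli yields f_k -> f a.e.


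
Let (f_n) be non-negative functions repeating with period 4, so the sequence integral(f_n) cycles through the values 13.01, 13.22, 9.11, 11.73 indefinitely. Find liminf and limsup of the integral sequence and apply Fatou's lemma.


The sequence (integral(f_n)) is periodic with period 4, repeating the values 13.01, 13.22, 9.11, 11.73 indefinitely.
Step 1: For a periodic sequence, every tail (a_m, a_(m+1), ...) contains all 4 period values infinitely often.
Step 2: Hence inf of every tail = min of the period values = min(13.01, 13.22, 9.11, 11.73) = 9.11.
        liminf_n integral(f_n) = sup over m of (inf of tail from m) = 9.11.
Step 3: Similarly sup of every tail = max of the period values = 13.22.
        limsup_n integral(f_n) = 13.22.
Step 4: Fatou's lemma: integral(liminf_n f_n) <= liminf_n integral(f_n) = 9.11.
        So the integral of the pointwise liminf is at most 9.11.


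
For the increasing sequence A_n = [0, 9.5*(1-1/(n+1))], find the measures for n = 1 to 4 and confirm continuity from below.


By continuity of measure from below: if A_n increases to A, then m(A_n) -> m(A).
Here A = [0, 9.5], so m(A) = 9.5
Step 1: a_1 = 9.5*(1 - 1/2) = 4.75, m(A_1) = 4.75
Step 2: a_2 = 9.5*(1 - 1/3) = 6.3333, m(A_2) = 6.3333
Step 3: a_3 = 9.5*(1 - 1/4) = 7.125, m(A_3) = 7.125
Step 4: a_4 = 9.5*(1 - 1/5) = 7.6, m(A_4) = 7.6
Limit: m(A_n) -> m([0,9.5]) = 9.5


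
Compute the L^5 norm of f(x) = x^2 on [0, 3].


Step 1: ||f||_5 = (integral_0^3 |x^2|^5 dx)^(1/5)
     = (integral_0^3 x^10 dx)^(1/5)
Step 2: integral_0^3 x^10 dx = [x^11/(11)] from 0 to 3 = 3^11/11
     = 177147/11 = 16104.272727
Step 3: ||f||_5 = (16104.272727)^(1/5) = 6.940459


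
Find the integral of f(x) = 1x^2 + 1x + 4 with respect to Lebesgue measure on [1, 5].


The Lebesgue integral of a Riemann-integrable function agrees with the Riemann integral.
Antiderivative F(x) = (1/3)x^3 + (1/2)x^2 + 4x
F(5) = (1/3)*5^3 + (1/2)*5^2 + 4*5
     = (1/3)*125 + (1/2)*25 + 4*5
     = 41.666667 + 12.5 + 20
     = 74.166667
F(1) = 4.833333
Integral = F(5) - F(1) = 74.166667 - 4.833333 = 69.333333


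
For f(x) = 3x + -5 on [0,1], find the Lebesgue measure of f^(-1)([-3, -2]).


f^(-1)([-3, -2]) = {x : -3 <= 3x + -5 <= -2}
Solving: (-3 - -5)/3 <= x <= (-2 - -5)/3
= [0.666667, 1]
Intersecting with [0,1]: [0.666667, 1]
Measure = 1 - 0.666667 = 0.333333


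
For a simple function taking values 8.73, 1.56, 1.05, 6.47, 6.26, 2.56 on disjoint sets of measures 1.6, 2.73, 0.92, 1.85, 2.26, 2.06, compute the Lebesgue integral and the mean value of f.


Step 1: Integral = sum(value_i * measure_i)
= 8.73*1.6 + 1.56*2.73 + 1.05*0.92 + 6.47*1.85 + 6.26*2.26 + 2.56*2.06
= 13.968 + 4.2588 + 0.966 + 11.9695 + 14.1476 + 5.2736
= 50.5835
Step 2: Total measure of domain = 1.6 + 2.73 + 0.92 + 1.85 + 2.26 + 2.06 = 11.42
Step 3: Average value = 50.5835 / 11.42 = 4.429378


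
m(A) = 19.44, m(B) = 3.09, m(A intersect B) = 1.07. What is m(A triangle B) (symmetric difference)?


m(A Delta B) = m(A) + m(B) - 2*m(A n B)
= 19.44 + 3.09 - 2*1.07
= 19.44 + 3.09 - 2.14
= 20.39


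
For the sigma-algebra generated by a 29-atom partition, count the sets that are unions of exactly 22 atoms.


Each element of F is a union of some subset of the 29 atoms.
Elements that are unions of exactly 22 atoms correspond to 22-element subsets of the 29 atoms.
Count = C(29, 22) = 29! / (22! * 7!) = 1560780.


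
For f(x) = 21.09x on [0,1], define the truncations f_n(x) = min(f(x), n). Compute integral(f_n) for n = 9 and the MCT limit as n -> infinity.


f(x) = 21.09x on [0,1]; f_n(x) = min(21.09x, n). At n = 9:
Step 1: f(x) reaches 9 at x = 9/21.09 = 0.426743
Step 2: integral(f_9) = integral(21.09x, 0, 0.426743) + integral(9, 0.426743, 1)
       = 21.09*0.426743^2/2 + 9*(1 - 0.426743)
       = 1.920341 + 5.159317
       = 7.079659
Step 3: As n -> infinity, f_n increases to f, so by MCT integral(f_n) -> integral(f) = 21.09/2 = 10.545.
Convergence: integral(f_9) = 7.079659 -> 10.545 as n -> infinity


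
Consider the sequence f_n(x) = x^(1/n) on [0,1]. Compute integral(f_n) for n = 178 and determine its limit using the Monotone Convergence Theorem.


At n = 178: f_178(x) = x^(1/178).
Step 1: integral(x^(1/178), 0, 1) = [x^(1/178+1) / (1/178+1)] from 0 to 1
     = 1 / (1/178 + 1) = 1 / ((178+1)/178) = 178/(178+1)
     = 178/179 = 0.994413
Step 2: As n -> infinity, f_n(x) = x^(1/n) -> 1 for x in (0,1], and f_n is increasing in n.
By MCT, lim_n integral(f_n) = integral(lim_n f_n) = integral(1, 0, 1) = 1.
Step 3: Verify convergence: 178/179 = 0.994413 -> 1


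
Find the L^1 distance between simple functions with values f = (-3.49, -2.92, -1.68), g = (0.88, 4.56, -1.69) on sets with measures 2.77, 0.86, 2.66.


Step 1: Compute differences f_i - g_i:
  -3.49 - 0.88 = -4.37
  -2.92 - 4.56 = -7.48
  -1.68 - -1.69 = 0.01
Step 2: Compute |diff|^1 * measure for each set:
  |-4.37|^1 * 2.77 = 4.37 * 2.77 = 12.1049
  |-7.48|^1 * 0.86 = 7.48 * 0.86 = 6.4328
  |0.01|^1 * 2.66 = 0.01 * 2.66 = 0.0266
Step 3: Sum = 18.5643
Step 4: ||f-g||_1 = (18.5643)^(1/1) = 18.5643


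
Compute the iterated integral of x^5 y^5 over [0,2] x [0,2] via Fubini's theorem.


By Fubini's theorem, the double integral factors as a product of single integrals:
Step 1: integral_0^2 x^5 dx = [x^6/6] from 0 to 2
     = 2^6/6 = 10.666667
Step 2: integral_0^2 y^5 dy = [y^6/6] from 0 to 2
     = 2^6/6 = 10.666667
Step 3: Double integral = 10.666667 * 10.666667 = 113.777778


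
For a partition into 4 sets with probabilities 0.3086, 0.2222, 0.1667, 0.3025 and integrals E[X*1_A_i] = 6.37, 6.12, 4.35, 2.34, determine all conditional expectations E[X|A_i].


For each cell A_i: E[X|A_i] = E[X*1_A_i] / P(A_i)
Step 1: E[X|A_1] = 6.37 / 0.3086 = 20.641607
Step 2: E[X|A_2] = 6.12 / 0.2222 = 27.542754
Step 3: E[X|A_3] = 4.35 / 0.1667 = 26.094781
Step 4: E[X|A_4] = 2.34 / 0.3025 = 7.735537
Verification: E[X] = sum E[X*1_A_i] = 6.37 + 6.12 + 4.35 + 2.34 = 19.18


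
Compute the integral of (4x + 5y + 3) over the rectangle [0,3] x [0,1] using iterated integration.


By Fubini, integrate in x first, then y.
Step 1: Fix y, integrate over x in [0,3]:
  integral(4x + 5y + 3, x=0..3)
  = 4*(3^2 - 0^2)/2 + (5y + 3)*(3 - 0)
  = 18 + (5y + 3)*3
  = 18 + 15y + 9
  = 27 + 15y
Step 2: Integrate over y in [0,1]:
  integral(27 + 15y, y=0..1)
  = 27*1 + 15*(1^2 - 0^2)/2
  = 27 + 7.5
  = 34.5


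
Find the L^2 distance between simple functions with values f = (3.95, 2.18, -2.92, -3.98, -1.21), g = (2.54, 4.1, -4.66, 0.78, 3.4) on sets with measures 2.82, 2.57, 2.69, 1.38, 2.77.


Step 1: Compute differences f_i - g_i:
  3.95 - 2.54 = 1.41
  2.18 - 4.1 = -1.92
  -2.92 - -4.66 = 1.74
  -3.98 - 0.78 = -4.76
  -1.21 - 3.4 = -4.61
Step 2: Compute |diff|^2 * measure for each set:
  |1.41|^2 * 2.82 = 1.9881 * 2.82 = 5.606442
  |-1.92|^2 * 2.57 = 3.6864 * 2.57 = 9.474048
  |1.74|^2 * 2.69 = 3.0276 * 2.69 = 8.144244
  |-4.76|^2 * 1.38 = 22.6576 * 1.38 = 31.267488
  |-4.61|^2 * 2.77 = 21.2521 * 2.77 = 58.868317
Step 3: Sum = 113.360539
Step 4: ||f-g||_2 = (113.360539)^(1/2) = 10.647091


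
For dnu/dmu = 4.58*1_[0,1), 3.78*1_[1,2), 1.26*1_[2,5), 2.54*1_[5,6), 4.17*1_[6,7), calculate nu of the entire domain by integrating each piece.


Integrate each piece of the Radon-Nikodym derivative:
Step 1: integral_0^1 4.58 dx = 4.58*(1-0) = 4.58*1 = 4.58
Step 2: integral_1^2 3.78 dx = 3.78*(2-1) = 3.78*1 = 3.78
Step 3: integral_2^5 1.26 dx = 1.26*(5-2) = 1.26*3 = 3.78
Step 4: integral_5^6 2.54 dx = 2.54*(6-5) = 2.54*1 = 2.54
Step 5: integral_6^7 4.17 dx = 4.17*(7-6) = 4.17*1 = 4.17
Total: 4.58 + 3.78 + 3.78 + 2.54 + 4.17 = 18.85


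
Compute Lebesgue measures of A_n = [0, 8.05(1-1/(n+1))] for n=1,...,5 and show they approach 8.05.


By continuity of measure from below: if A_n increases to A, then m(A_n) -> m(A).
Here A = [0, 8.05], so m(A) = 8.05
Step 1: a_1 = 8.05*(1 - 1/2) = 4.025, m(A_1) = 4.025
Step 2: a_2 = 8.05*(1 - 1/3) = 5.3667, m(A_2) = 5.3667
Step 3: a_3 = 8.05*(1 - 1/4) = 6.0375, m(A_3) = 6.0375
Step 4: a_4 = 8.05*(1 - 1/5) = 6.44, m(A_4) = 6.44
Step 5: a_5 = 8.05*(1 - 1/6) = 6.7083, m(A_5) = 6.7083
Limit: m(A_n) -> m([0,8.05]) = 8.05


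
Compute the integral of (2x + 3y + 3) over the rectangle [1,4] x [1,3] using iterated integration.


By Fubini, integrate in x first, then y.
Step 1: Fix y, integrate over x in [1,4]:
  integral(2x + 3y + 3, x=1..4)
  = 2*(4^2 - 1^2)/2 + (3y + 3)*(4 - 1)
  = 15 + (3y + 3)*3
  = 15 + 9y + 9
  = 24 + 9y
Step 2: Integrate over y in [1,3]:
  integral(24 + 9y, y=1..3)
  = 24*2 + 9*(3^2 - 1^2)/2
  = 48 + 36
  = 84
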